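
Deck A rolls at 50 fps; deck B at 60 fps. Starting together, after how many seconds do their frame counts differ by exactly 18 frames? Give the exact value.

The gap grows by |60 − 50| = 10 frames per second.
Time for a 18-frame gap: 18 ÷ (10) = 1.8 s.

1.8 seconds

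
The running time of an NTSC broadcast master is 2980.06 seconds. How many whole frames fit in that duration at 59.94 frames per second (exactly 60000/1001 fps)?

178624 frames

Frames = 2980.06 × 60000/1001 = 178803600/1001 ≈ 178624.9750.
Complete frames: 178624.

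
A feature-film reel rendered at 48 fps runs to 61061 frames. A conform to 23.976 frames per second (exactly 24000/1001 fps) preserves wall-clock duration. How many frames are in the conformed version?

30500 frames

Target frames = source frames × (target rate / source rate) = 61061 × (24000/1001)/(48) = 61061 × 500/1001 = 30500.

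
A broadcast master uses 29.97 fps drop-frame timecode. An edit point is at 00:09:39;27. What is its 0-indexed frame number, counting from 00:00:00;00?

As if non-drop at 30 labels/s: (0 × 3600 + 9 × 60 + 39) × 30 + 27 = 17397.
Minute boundaries passed: 9; those not divisible by 10: 9 − 0 = 9; dropped labels = 2 × 9 = 18.
Actual frame index = 17397 − 18 = 17379.

17379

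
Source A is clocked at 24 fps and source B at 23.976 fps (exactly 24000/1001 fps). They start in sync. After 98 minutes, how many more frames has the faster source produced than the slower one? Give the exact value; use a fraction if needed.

20160/143 frames

98 min = 5880 s.
A emits 24 × 5880 = 141120 frames; B emits 24000/1001 × 5880 = 20160000/143.
Difference = 20160/143 frames (≈ 140.9790); B is behind A.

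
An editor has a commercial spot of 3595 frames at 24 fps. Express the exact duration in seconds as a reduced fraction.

Running time = 3595 ÷ (24) = 3595 × 1/24 = 3595/24 s.

3595/24 seconds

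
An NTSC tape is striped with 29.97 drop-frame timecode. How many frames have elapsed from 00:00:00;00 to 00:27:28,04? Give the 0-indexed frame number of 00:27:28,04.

As if non-drop at 30 labels/s: (0 × 3600 + 27 × 60 + 28) × 30 + 4 = 49444.
Minute boundaries passed: 27; those not divisible by 10: 27 − 2 = 25; dropped labels = 2 × 25 = 50.
Actual frame index = 49444 − 50 = 49394.

49394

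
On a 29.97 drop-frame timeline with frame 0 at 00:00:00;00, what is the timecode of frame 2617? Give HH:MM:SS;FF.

00:01:27;09

Each 10-minute DF block holds 10 × 60 × 30 − 9 × 2 = 17982 frames. 2617 ÷ 17982 → 0 full blocks, remainder 2617.
Within the partial block the first minute is 1800 frames and each further minute 1798, so 1 further minute boundary passed. Total skipped labels = 18 × 0 + 2 × 1 = 2.
Non-drop label index = 2617 + 2 = 2619; at 30 labels/s that is 00:01:27:09, i.e. DF 00:01:27;09.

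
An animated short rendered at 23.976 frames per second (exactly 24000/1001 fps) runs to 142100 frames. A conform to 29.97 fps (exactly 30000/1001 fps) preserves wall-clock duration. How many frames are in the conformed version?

177625 frames

Target frames = source frames × (target rate / source rate) = 142100 × (30000/1001)/(24000/1001) = 142100 × 5/4 = 177625.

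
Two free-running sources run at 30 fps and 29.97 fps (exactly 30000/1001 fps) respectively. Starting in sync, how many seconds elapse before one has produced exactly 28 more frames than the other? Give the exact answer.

The gap grows by |30000/1001 − 30| = 30/1001 frames per second.
Time for a 28-frame gap: 28 ÷ (30/1001) = 14014/15 s.

14014/15 seconds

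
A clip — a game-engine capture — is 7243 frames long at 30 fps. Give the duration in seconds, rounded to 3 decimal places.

Running time = 7243 × 1/30 = 7243/30 s ≈ 241.433 s.

241.433 seconds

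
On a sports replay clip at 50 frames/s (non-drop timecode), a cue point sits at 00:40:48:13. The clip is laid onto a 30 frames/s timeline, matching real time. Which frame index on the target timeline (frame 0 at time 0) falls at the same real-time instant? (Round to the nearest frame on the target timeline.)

frame 73448

Source frame index: (0×3600 + 40×60 + 48) × 50 + 13 = 122413.
Real time: 122413 / (50) = 122413/50 s.
Target frame: (122413/50) × (30) = 367239/5 ≈ 73447.800 → 73448.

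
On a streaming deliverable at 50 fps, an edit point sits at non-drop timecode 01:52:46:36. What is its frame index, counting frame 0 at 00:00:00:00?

Total seconds to the label: (1 × 3600 + 52 × 60 + 46) = 6766.
Frame index = 6766 × 50 + 36 = 338336.

frame 338336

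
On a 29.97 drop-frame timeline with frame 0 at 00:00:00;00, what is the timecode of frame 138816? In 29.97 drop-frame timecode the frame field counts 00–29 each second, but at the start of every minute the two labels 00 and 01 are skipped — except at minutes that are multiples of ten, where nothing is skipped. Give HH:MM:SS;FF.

Ten DF minutes hold 17982 frames, so frame 138816 lies in block 7 (frames 125874–143855) with 12942 frames into that block.
The block's first minute is 1800 frames and the rest 1798 each; 12942 frames reaches minute 7, so 7 × 18 + 7 × 2 = 140 labels have been skipped so far.
Adding those back, label number 138816 + 140 = 138956 at 30 labels/s is 4631 s + 26 f = 1 h 17 min 11 s frame 26, i.e. 01:17:11;26.

01:17:11;26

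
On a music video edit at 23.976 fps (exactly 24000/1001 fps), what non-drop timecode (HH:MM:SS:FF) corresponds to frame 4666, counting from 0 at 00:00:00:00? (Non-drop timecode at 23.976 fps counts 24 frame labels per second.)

00:03:14:10

4666 ÷ 24 = 194 full seconds, remainder 10 frames.
194 s = 0 h 3 min 14 s.
Timecode: 00:03:14:10.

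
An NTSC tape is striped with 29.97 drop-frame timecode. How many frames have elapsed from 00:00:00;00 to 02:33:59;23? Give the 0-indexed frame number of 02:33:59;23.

276917

As if non-drop at 30 labels/s: (2 × 3600 + 33 × 60 + 59) × 30 + 23 = 277193.
Minute boundaries passed: 153; those not divisible by 10: 153 − 15 = 138; dropped labels = 2 × 138 = 276.
Actual frame index = 277193 − 276 = 276917.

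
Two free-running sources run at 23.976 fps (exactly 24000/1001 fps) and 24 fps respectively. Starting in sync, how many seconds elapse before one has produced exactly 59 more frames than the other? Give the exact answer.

59059/24 seconds

The gap grows by |24 − 24000/1001| = 24/1001 frames per second.
Time for a 59-frame gap: 59 ÷ (24/1001) = 59059/24 s.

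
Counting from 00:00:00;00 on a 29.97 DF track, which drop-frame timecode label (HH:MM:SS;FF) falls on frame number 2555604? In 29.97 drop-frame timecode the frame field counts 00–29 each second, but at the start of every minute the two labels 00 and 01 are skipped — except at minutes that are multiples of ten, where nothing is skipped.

Ten DF minutes hold 17982 frames, so frame 2555604 lies in block 142 (frames 2553444–2571425) with 2160 frames into that block.
The block's first minute is 1800 frames and the rest 1798 each; 2160 frames reaches minute 1, so 142 × 18 + 1 × 2 = 2558 labels have been skipped so far.
Adding those back, label number 2555604 + 2558 = 2558162 at 30 labels/s is 85272 s + 2 f = 23 h 41 min 12 s frame 2, i.e. 23:41:12;02.

23:41:12;02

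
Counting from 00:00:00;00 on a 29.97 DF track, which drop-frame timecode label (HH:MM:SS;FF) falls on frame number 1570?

00:00:52;10

Each 10-minute DF block holds 10 × 60 × 30 − 9 × 2 = 17982 frames. 1570 ÷ 17982 → 0 full blocks, remainder 1570.
Within the partial block the first minute is 1800 frames and each further minute 1798, so 0 further minute boundaries passed. Total skipped labels = 18 × 0 + 2 × 0 = 0.
Non-drop label index = 1570 + 0 = 1570; at 30 labels/s that is 00:00:52:10, i.e. DF 00:00:52;10.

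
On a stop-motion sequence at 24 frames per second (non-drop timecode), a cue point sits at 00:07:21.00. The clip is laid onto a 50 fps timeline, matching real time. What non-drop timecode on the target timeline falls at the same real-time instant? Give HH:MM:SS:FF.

Source frame index: (0×3600 + 7×60 + 21) × 24 + 0 = 10584.
Real time: 10584 / (24) = 441 s.
Target frame: (441) × (50) = 22050.
At 50 labels/s: frame 22050 → 00:07:21:00.

00:07:21:00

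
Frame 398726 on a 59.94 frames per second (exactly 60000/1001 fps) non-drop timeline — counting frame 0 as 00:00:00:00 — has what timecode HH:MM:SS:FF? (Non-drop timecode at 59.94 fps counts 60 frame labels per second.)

01:50:45:26

398726 ÷ 60 = 6645 full seconds, remainder 26 frames.
6645 s = 1 h 50 min 45 s.
Timecode: 01:50:45:26.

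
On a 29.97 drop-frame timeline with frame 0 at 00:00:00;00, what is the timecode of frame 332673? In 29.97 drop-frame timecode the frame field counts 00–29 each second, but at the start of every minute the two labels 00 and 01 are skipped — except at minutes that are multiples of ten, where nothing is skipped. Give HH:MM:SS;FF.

Each 10-minute DF block holds 10 × 60 × 30 − 9 × 2 = 17982 frames. 332673 ÷ 17982 → 18 full blocks, remainder 8997.
Within the partial block the first minute is 1800 frames and each further minute 1798, so 5 further minute boundaries passed. Total skipped labels = 18 × 18 + 2 × 5 = 334.
Non-drop label index = 332673 + 334 = 333007; at 30 labels/s that is 03:05:00:07, i.e. DF 03:05:00;07.

03:05:00;07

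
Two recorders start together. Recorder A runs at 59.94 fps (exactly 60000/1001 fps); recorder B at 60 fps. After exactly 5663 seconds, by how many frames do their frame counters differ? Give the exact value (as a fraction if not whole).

A emits 60000/1001 × 5663 = 48540000/143 frames; B emits 60 × 5663 = 339780.
Difference = 48540/143 frames (≈ 339.4406); B is ahead of A.

48540/143 frames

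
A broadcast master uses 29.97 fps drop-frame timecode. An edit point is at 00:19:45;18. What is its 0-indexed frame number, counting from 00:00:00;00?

35532

Complete 10-minute blocks: 1, each 17982 frames → 17982.
Remaining 9 whole minutes in the current block: 1800 + 8 × 1798 = 16184 frames.
Within the current minute: 45 × 30 + 18 − 2 = 1366 (labels ;00/;01 skipped at this minute). Total = 17982 + 16184 + 1366 = 35532.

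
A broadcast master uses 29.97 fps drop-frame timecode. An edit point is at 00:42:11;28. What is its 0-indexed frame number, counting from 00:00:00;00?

75882

Complete 10-minute blocks: 4, each 17982 frames → 71928.
Remaining 2 whole minutes in the current block: 1800 + 1 × 1798 = 3598 frames.
Within the current minute: 11 × 30 + 28 − 2 = 356 (labels ;00/;01 skipped at this minute). Total = 71928 + 3598 + 356 = 75882.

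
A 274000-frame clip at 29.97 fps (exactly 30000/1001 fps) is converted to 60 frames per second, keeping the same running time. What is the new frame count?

548548 frames

Target frames = source frames × (target rate / source rate) = 274000 × (60)/(30000/1001) = 274000 × 1001/500 = 548548.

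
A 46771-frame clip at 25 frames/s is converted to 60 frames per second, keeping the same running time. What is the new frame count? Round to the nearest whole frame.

Frames at target rate = 46771 × (60) / (25) = 561252/5 ≈ 112250.400.
Nearest whole frame: 112250.

112250 frames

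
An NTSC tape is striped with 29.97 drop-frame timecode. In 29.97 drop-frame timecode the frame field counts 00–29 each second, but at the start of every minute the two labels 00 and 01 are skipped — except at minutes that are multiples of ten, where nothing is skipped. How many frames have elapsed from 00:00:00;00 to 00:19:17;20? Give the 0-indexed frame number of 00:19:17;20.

34694

As if non-drop at 30 labels/s: (0 × 3600 + 19 × 60 + 17) × 30 + 20 = 34730.
Minute boundaries passed: 19; those not divisible by 10: 19 − 1 = 18; dropped labels = 2 × 18 = 36.
Actual frame index = 34730 − 36 = 34694.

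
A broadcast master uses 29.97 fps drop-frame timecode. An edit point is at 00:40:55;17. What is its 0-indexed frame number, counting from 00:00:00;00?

Complete 10-minute blocks: 4, each 17982 frames → 71928.
Remaining 0 whole minutes in the current block: 0 frames.
Within the current minute: 55 × 30 + 17 = 1667. Total = 71928 + 0 + 1667 = 73595.

73595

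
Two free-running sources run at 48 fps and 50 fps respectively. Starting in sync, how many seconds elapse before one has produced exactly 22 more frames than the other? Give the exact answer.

The gap grows by |50 − 48| = 2 frames per second.
Time for a 22-frame gap: 22 ÷ (2) = 11 s.

11 seconds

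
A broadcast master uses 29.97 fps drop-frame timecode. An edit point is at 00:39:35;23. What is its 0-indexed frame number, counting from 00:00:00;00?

71201

As if non-drop at 30 labels/s: (0 × 3600 + 39 × 60 + 35) × 30 + 23 = 71273.
Minute boundaries passed: 39; those not divisible by 10: 39 − 3 = 36; dropped labels = 2 × 36 = 72.
Actual frame index = 71273 − 72 = 71201.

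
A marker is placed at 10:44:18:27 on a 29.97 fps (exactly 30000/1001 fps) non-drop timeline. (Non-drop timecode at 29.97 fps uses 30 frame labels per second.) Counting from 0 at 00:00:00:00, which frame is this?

frame 1159767

Total seconds to the label: (10 × 3600 + 44 × 60 + 18) = 38658.
Frame index = 38658 × 30 + 27 = 1159767.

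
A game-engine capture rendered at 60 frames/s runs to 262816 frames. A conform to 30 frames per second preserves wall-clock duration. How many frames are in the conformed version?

131408 frames

Target frames = source frames × (target rate / source rate) = 262816 × (30)/(60) = 262816 × 1/2 = 131408.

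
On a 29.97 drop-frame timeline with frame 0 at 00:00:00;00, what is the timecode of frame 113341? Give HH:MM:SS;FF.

01:03:01;25

Ten DF minutes hold 17982 frames, so frame 113341 lies in block 6 (frames 107892–125873) with 5449 frames into that block.
The block's first minute is 1800 frames and the rest 1798 each; 5449 frames reaches minute 3, so 6 × 18 + 3 × 2 = 114 labels have been skipped so far.
Adding those back, label number 113341 + 114 = 113455 at 30 labels/s is 3781 s + 25 f = 1 h 3 min 1 s frame 25, i.e. 01:03:01;25.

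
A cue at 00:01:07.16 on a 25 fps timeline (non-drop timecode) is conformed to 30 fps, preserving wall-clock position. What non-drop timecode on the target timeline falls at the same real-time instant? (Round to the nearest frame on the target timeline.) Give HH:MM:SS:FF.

Source frame index: (0×3600 + 1×60 + 7) × 25 + 16 = 1691.
Real time: 1691 / (25) = 1691/25 s.
Target frame: (1691/25) × (30) = 10146/5 ≈ 2029.200 → 2029.
At 30 labels/s: frame 2029 → 00:01:07:19.

00:01:07:19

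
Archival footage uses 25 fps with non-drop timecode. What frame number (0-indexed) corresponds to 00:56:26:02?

frame 84652

Total seconds to the label: (0 × 3600 + 56 × 60 + 26) = 3386.
Frame index = 3386 × 25 + 2 = 84652.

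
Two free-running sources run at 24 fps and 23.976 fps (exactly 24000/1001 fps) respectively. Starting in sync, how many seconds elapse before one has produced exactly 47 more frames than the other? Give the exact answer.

The gap grows by |24000/1001 − 24| = 24/1001 frames per second.
Time for a 47-frame gap: 47 ÷ (24/1001) = 47047/24 s.

47047/24 seconds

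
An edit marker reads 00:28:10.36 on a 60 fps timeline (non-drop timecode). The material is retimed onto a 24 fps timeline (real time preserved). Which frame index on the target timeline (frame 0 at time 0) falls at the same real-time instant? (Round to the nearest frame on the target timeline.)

frame 40574

Source frame index: (0×3600 + 28×60 + 10) × 60 + 36 = 101436.
Real time: 101436 / (60) = 8453/5 s.
Target frame: (8453/5) × (24) = 202872/5 ≈ 40574.400 → 40574.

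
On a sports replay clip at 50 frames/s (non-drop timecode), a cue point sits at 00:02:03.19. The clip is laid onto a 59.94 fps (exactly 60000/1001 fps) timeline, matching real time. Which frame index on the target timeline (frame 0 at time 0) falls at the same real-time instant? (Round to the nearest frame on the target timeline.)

frame 7395

Source frame index: (0×3600 + 2×60 + 3) × 50 + 19 = 6169.
Real time: 6169 / (50) = 6169/50 s.
Target frame: (6169/50) × (60000/1001) = 7402800/1001 ≈ 7395.405 → 7395.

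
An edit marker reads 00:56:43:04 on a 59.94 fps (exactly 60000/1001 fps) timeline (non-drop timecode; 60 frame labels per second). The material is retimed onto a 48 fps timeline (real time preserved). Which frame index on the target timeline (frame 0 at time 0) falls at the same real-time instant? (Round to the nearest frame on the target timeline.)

Source frame index: (0×3600 + 56×60 + 43) × 60 + 4 = 204184.
Real time: 204184 / (60000/1001) = 25548523/7500 s.
Target frame: (25548523/7500) × (48) = 102194092/625 ≈ 163510.547 → 163511.

frame 163511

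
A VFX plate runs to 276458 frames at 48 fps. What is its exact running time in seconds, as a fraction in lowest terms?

138229/24 seconds

Running time = 276458 ÷ (48) = 276458 × 1/48 = 138229/24 s.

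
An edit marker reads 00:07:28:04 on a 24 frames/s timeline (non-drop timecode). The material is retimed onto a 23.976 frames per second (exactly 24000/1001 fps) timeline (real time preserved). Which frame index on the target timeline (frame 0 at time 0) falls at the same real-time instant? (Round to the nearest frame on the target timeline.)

Source frame index: (0×3600 + 7×60 + 28) × 24 + 4 = 10756.
Real time: 10756 / (24) = 2689/6 s.
Target frame: (2689/6) × (24000/1001) = 10756000/1001 ≈ 10745.255 → 10745.

frame 10745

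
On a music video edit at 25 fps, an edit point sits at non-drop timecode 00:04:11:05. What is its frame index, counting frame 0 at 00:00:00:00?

Total seconds to the label: (0 × 3600 + 4 × 60 + 11) = 251.
Frame index = 251 × 25 + 5 = 6280.

6280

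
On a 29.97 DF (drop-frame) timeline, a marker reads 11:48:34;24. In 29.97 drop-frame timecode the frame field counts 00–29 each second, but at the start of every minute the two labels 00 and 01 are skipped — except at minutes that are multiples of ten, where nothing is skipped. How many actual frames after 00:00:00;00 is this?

1274168

Complete 10-minute blocks: 70, each 17982 frames → 1258740.
Remaining 8 whole minutes in the current block: 1800 + 7 × 1798 = 14386 frames.
Within the current minute: 34 × 30 + 24 − 2 = 1042 (labels ;00/;01 skipped at this minute). Total = 1258740 + 14386 + 1042 = 1274168.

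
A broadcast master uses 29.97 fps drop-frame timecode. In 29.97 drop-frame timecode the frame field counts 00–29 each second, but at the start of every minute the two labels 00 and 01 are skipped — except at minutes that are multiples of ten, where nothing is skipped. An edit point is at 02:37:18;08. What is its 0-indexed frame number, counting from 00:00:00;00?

282864

As if non-drop at 30 labels/s: (2 × 3600 + 37 × 60 + 18) × 30 + 8 = 283148.
Minute boundaries passed: 157; those not divisible by 10: 157 − 15 = 142; dropped labels = 2 × 142 = 284.
Actual frame index = 283148 − 284 = 282864.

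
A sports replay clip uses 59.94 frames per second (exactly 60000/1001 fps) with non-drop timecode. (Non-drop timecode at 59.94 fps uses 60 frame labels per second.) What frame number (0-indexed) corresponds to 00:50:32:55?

Total seconds to the label: (0 × 3600 + 50 × 60 + 32) = 3032.
Frame index = 3032 × 60 + 55 = 181975.

181975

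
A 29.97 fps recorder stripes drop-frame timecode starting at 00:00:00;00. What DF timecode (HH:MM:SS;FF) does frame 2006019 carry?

18:35:34;07

Ten DF minutes hold 17982 frames, so frame 2006019 lies in block 111 (frames 1996002–2013983) with 10017 frames into that block.
The block's first minute is 1800 frames and the rest 1798 each; 10017 frames reaches minute 5, so 111 × 18 + 5 × 2 = 2008 labels have been skipped so far.
Adding those back, label number 2006019 + 2008 = 2008027 at 30 labels/s is 66934 s + 7 f = 18 h 35 min 34 s frame 7, i.e. 18:35:34;07.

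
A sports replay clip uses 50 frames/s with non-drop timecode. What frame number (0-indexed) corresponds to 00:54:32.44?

Total seconds to the label: (0 × 3600 + 54 × 60 + 32) = 3272.
Frame index = 3272 × 50 + 44 = 163644.

frame 163644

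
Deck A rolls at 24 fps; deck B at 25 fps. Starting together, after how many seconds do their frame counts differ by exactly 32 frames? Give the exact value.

The gap grows by |25 − 24| = 1 frame per second.
Time for a 32-frame gap: 32 ÷ (1) = 32 s.

32 seconds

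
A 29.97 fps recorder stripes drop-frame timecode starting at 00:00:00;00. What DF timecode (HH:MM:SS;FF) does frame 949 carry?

00:00:31;19

Each 10-minute DF block holds 10 × 60 × 30 − 9 × 2 = 17982 frames. 949 ÷ 17982 → 0 full blocks, remainder 949.
Within the partial block the first minute is 1800 frames and each further minute 1798, so 0 further minute boundaries passed. Total skipped labels = 18 × 0 + 2 × 0 = 0.
Non-drop label index = 949 + 0 = 949; at 30 labels/s that is 00:00:31:19, i.e. DF 00:00:31;19.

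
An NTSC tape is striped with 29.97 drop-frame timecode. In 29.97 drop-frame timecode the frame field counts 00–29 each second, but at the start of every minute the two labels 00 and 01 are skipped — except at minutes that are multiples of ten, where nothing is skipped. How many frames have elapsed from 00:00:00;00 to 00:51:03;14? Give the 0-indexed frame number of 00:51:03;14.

Complete 10-minute blocks: 5, each 17982 frames → 89910.
Remaining 1 whole minute in the current block: 1800 + 0 × 1798 = 1800 frames.
Within the current minute: 3 × 30 + 14 − 2 = 102 (labels ;00/;01 skipped at this minute). Total = 89910 + 1800 + 102 = 91812.

91812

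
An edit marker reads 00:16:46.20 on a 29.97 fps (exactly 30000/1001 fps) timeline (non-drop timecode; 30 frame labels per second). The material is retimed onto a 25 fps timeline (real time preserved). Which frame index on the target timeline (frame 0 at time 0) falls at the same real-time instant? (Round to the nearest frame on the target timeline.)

Source frame index: (0×3600 + 16×60 + 46) × 30 + 20 = 30200.
Real time: 30200 / (30000/1001) = 151151/150 s.
Target frame: (151151/150) × (25) = 151151/6 ≈ 25191.833 → 25192.

frame 25192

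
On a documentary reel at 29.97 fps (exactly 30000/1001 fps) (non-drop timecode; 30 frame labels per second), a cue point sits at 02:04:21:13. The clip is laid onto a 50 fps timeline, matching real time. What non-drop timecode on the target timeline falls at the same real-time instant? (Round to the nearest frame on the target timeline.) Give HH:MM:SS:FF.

Source frame index: (2×3600 + 4×60 + 21) × 30 + 13 = 223843.
Real time: 223843 / (30000/1001) = 224066843/30000 s.
Target frame: (224066843/30000) × (50) = 224066843/600 ≈ 373444.738 → 373445.
At 50 labels/s: frame 373445 → 02:04:28:45.

02:04:28:45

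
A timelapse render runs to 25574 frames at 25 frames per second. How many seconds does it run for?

1022.96 seconds

Running time = 25574 / (25) = 1022.96 s.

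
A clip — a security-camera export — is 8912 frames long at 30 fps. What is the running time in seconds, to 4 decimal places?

297.0667 seconds

Running time = 8912 × 1/30 = 4456/15 s ≈ 297.0667 s.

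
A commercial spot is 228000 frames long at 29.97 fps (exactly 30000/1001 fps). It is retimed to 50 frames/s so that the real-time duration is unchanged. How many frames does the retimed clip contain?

Target frames = source frames × (target rate / source rate) = 228000 × (50)/(30000/1001) = 228000 × 1001/600 = 380380.

380380 frames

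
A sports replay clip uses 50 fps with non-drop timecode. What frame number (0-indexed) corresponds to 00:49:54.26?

Total seconds to the label: (0 × 3600 + 49 × 60 + 54) = 2994.
Frame index = 2994 × 50 + 26 = 149726.

149726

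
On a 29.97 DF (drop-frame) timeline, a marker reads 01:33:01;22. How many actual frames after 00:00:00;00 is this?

167284

As if non-drop at 30 labels/s: (1 × 3600 + 33 × 60 + 1) × 30 + 22 = 167452.
Minute boundaries passed: 93; those not divisible by 10: 93 − 9 = 84; dropped labels = 2 × 84 = 168.
Actual frame index = 167452 − 168 = 167284.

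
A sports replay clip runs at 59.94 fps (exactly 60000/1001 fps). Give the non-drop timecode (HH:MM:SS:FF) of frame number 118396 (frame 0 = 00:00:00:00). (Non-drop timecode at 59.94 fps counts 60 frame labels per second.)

00:32:53:16

118396 ÷ 60 = 1973 full seconds, remainder 16 frames.
1973 s = 0 h 32 min 53 s.
Timecode: 00:32:53:16.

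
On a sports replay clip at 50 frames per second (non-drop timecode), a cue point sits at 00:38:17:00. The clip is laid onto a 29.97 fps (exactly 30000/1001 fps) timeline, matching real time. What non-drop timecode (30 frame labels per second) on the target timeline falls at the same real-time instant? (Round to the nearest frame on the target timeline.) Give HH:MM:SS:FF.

00:38:14:21

Source frame index: (0×3600 + 38×60 + 17) × 50 + 0 = 114850.
Real time: 114850 / (50) = 2297 s.
Target frame: (2297) × (30000/1001) = 68910000/1001 ≈ 68841.159 → 68841.
At 30 labels/s: frame 68841 → 00:38:14:21.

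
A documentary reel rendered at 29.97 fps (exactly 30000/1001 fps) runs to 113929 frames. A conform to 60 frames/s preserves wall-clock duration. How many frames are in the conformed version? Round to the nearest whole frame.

228086 frames

Frames at target rate = 113929 × (60) / (30000/1001) = 114042929/500 ≈ 228085.858.
Nearest whole frame: 228086.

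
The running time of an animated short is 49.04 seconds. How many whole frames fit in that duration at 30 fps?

1471 frames

Frames = 49.04 × 30 = 7356/5 ≈ 1471.2000.
Complete frames: 1471.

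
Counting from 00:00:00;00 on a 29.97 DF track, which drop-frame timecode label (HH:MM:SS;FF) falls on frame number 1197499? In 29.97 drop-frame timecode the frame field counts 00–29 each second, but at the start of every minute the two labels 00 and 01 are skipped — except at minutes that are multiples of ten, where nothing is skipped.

Ten DF minutes hold 17982 frames, so frame 1197499 lies in block 66 (frames 1186812–1204793) with 10687 frames into that block.
The block's first minute is 1800 frames and the rest 1798 each; 10687 frames reaches minute 5, so 66 × 18 + 5 × 2 = 1198 labels have been skipped so far.
Adding those back, label number 1197499 + 1198 = 1198697 at 30 labels/s is 39956 s + 17 f = 11 h 5 min 56 s frame 17, i.e. 11:05:56;17.

11:05:56;17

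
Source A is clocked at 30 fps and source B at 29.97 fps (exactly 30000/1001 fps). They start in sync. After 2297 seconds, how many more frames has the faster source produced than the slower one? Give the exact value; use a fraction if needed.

A emits 30 × 2297 = 68910 frames; B emits 30000/1001 × 2297 = 68910000/1001.
Difference = 68910/1001 frames (≈ 68.8412); B is behind A.

68910/1001 frames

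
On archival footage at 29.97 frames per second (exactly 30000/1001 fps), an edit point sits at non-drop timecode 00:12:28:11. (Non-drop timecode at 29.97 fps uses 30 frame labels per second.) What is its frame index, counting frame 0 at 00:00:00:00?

22451

Total seconds to the label: (0 × 3600 + 12 × 60 + 28) = 748.
Frame index = 748 × 30 + 11 = 22451.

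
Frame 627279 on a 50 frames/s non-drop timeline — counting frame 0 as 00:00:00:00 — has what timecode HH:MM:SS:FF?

03:29:05:29

627279 ÷ 50 = 12545 full seconds, remainder 29 frames.
12545 s = 3 h 29 min 5 s.
Timecode: 03:29:05:29.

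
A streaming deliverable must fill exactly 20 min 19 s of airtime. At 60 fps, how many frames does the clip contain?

20 min 19 s = 1219 s.
Frames = 1219 × 60 = 73140.

73140 frames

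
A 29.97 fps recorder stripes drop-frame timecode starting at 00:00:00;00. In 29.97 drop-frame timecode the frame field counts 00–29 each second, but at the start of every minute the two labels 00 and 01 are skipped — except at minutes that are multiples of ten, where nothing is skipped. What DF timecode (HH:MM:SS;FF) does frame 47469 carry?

00:26:23;27

Ten DF minutes hold 17982 frames, so frame 47469 lies in block 2 (frames 35964–53945) with 11505 frames into that block.
The block's first minute is 1800 frames and the rest 1798 each; 11505 frames reaches minute 6, so 2 × 18 + 6 × 2 = 48 labels have been skipped so far.
Adding those back, label number 47469 + 48 = 47517 at 30 labels/s is 1583 s + 27 f = 0 h 26 min 23 s frame 27, i.e. 00:26:23;27.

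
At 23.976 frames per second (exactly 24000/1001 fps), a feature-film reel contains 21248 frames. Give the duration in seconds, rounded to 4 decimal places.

886.2187 seconds

Running time = 21248 × 1001/24000 = 332332/375 s ≈ 886.2187 s.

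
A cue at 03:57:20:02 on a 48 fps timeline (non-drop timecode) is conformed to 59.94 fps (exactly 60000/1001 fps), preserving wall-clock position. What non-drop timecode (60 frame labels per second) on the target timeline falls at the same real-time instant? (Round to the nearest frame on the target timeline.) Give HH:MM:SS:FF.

03:57:05:49

Source frame index: (3×3600 + 57×60 + 20) × 48 + 2 = 683522.
Real time: 683522 / (48) = 341761/24 s.
Target frame: (341761/24) × (60000/1001) = 122057500/143 ≈ 853548.951 → 853549.
At 60 labels/s: frame 853549 → 03:57:05:49.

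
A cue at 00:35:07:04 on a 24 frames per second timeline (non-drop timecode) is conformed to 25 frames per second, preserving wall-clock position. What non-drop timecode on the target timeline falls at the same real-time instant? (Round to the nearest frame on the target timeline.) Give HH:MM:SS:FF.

00:35:07:04

Source frame index: (0×3600 + 35×60 + 7) × 24 + 4 = 50572.
Real time: 50572 / (24) = 12643/6 s.
Target frame: (12643/6) × (25) = 316075/6 ≈ 52679.167 → 52679.
At 25 labels/s: frame 52679 → 00:35:07:04.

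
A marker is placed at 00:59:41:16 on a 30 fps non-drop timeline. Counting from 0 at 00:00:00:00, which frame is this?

Total seconds to the label: (0 × 3600 + 59 × 60 + 41) = 3581.
Frame index = 3581 × 30 + 16 = 107446.

frame 107446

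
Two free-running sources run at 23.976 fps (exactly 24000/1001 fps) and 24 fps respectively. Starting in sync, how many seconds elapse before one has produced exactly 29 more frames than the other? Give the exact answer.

29029/24 seconds

The gap grows by |24 − 24000/1001| = 24/1001 frames per second.
Time for a 29-frame gap: 29 ÷ (24/1001) = 29029/24 s.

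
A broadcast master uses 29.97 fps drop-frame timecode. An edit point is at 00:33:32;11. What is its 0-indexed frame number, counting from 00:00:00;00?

Complete 10-minute blocks: 3, each 17982 frames → 53946.
Remaining 3 whole minutes in the current block: 1800 + 2 × 1798 = 5396 frames.
Within the current minute: 32 × 30 + 11 − 2 = 969 (labels ;00/;01 skipped at this minute). Total = 53946 + 5396 + 969 = 60311.

60311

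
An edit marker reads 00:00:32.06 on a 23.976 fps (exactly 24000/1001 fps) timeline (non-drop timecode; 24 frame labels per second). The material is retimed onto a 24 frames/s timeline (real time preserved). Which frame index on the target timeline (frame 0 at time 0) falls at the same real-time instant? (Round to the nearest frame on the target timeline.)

Source frame index: (0×3600 + 0×60 + 32) × 24 + 6 = 774.
Real time: 774 / (24000/1001) = 129129/4000 s.
Target frame: (129129/4000) × (24) = 387387/500 ≈ 774.774 → 775.

frame 775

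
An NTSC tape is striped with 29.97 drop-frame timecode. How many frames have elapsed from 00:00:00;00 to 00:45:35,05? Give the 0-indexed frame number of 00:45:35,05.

81973

As if non-drop at 30 labels/s: (0 × 3600 + 45 × 60 + 35) × 30 + 5 = 82055.
Minute boundaries passed: 45; those not divisible by 10: 45 − 4 = 41; dropped labels = 2 × 41 = 82.
Actual frame index = 82055 − 82 = 81973.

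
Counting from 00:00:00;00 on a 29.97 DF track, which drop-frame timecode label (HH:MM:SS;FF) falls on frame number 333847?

Ten DF minutes hold 17982 frames, so frame 333847 lies in block 18 (frames 323676–341657) with 10171 frames into that block.
The block's first minute is 1800 frames and the rest 1798 each; 10171 frames reaches minute 5, so 18 × 18 + 5 × 2 = 334 labels have been skipped so far.
Adding those back, label number 333847 + 334 = 334181 at 30 labels/s is 11139 s + 11 f = 3 h 5 min 39 s frame 11, i.e. 03:05:39;11.

03:05:39;11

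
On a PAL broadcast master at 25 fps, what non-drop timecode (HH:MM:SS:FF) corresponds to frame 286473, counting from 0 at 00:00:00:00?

03:10:58:23

286473 ÷ 25 = 11458 full seconds, remainder 23 frames.
11458 s = 3 h 10 min 58 s.
Timecode: 03:10:58:23.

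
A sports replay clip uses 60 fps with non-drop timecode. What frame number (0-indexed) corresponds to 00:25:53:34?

frame 93214

Total seconds to the label: (0 × 3600 + 25 × 60 + 53) = 1553.
Frame index = 1553 × 60 + 34 = 93214.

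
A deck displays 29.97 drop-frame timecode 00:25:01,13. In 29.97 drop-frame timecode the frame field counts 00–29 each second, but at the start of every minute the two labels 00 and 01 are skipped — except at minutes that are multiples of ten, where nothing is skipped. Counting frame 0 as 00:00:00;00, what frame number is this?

44997

Complete 10-minute blocks: 2, each 17982 frames → 35964.
Remaining 5 whole minutes in the current block: 1800 + 4 × 1798 = 8992 frames.
Within the current minute: 1 × 30 + 13 − 2 = 41 (labels ;00/;01 skipped at this minute). Total = 35964 + 8992 + 41 = 44997.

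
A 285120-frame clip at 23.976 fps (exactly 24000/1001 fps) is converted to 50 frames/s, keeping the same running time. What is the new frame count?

Target frames = source frames × (target rate / source rate) = 285120 × (50)/(24000/1001) = 285120 × 1001/480 = 594594.

594594 frames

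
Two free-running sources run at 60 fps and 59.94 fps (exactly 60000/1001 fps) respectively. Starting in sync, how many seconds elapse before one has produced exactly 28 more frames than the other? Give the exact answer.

The gap grows by |60000/1001 − 60| = 60/1001 frames per second.
Time for a 28-frame gap: 28 ÷ (60/1001) = 7007/15 s.

7007/15 seconds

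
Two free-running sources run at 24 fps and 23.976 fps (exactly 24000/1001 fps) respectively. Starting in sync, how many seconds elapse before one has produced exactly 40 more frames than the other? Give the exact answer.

The gap grows by |24000/1001 − 24| = 24/1001 frames per second.
Time for a 40-frame gap: 40 ÷ (24/1001) = 5005/3 s.

5005/3 seconds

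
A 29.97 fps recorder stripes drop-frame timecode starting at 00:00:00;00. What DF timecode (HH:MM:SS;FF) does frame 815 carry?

Ten DF minutes hold 17982 frames, so frame 815 lies in block 0 (frames 0–17981) with 815 frames into that block.
The block's first minute is 1800 frames and the rest 1798 each; 815 frames reaches minute 0, so 0 × 18 + 0 × 2 = 0 labels have been skipped so far.
Adding those back, label number 815 + 0 = 815 at 30 labels/s is 27 s + 5 f = 0 h 0 min 27 s frame 5, i.e. 00:00:27;05.

00:00:27;05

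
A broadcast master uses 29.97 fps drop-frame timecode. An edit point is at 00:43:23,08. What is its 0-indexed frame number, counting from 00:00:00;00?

78020

As if non-drop at 30 labels/s: (0 × 3600 + 43 × 60 + 23) × 30 + 8 = 78098.
Minute boundaries passed: 43; those not divisible by 10: 43 − 4 = 39; dropped labels = 2 × 39 = 78.
Actual frame index = 78098 − 78 = 78020.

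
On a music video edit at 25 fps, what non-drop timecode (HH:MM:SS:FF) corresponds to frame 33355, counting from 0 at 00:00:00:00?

33355 ÷ 25 = 1334 full seconds, remainder 5 frames.
1334 s = 0 h 22 min 14 s.
Timecode: 00:22:14:05.

00:22:14:05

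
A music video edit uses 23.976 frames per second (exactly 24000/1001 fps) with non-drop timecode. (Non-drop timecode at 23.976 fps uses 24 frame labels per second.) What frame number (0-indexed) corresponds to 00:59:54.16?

frame 86272

Total seconds to the label: (0 × 3600 + 59 × 60 + 54) = 3594.
Frame index = 3594 × 24 + 16 = 86272.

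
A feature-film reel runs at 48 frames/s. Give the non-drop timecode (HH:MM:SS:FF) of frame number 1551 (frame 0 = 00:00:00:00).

00:00:32:15

1551 ÷ 48 = 32 full seconds, remainder 15 frames.
32 s = 0 h 0 min 32 s.
Timecode: 00:00:32:15.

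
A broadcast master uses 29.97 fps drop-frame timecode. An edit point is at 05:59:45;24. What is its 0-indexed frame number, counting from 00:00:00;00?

646926

As if non-drop at 30 labels/s: (5 × 3600 + 59 × 60 + 45) × 30 + 24 = 647574.
Minute boundaries passed: 359; those not divisible by 10: 359 − 35 = 324; dropped labels = 2 × 324 = 648.
Actual frame index = 647574 − 648 = 646926.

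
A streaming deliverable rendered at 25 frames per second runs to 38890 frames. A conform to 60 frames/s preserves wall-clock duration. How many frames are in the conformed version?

Target frames = source frames × (target rate / source rate) = 38890 × (60)/(25) = 38890 × 12/5 = 93336.

93336 frames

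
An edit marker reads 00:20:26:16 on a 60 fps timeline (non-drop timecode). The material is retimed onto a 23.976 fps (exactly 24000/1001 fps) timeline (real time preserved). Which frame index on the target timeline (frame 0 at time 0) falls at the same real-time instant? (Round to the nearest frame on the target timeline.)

Source frame index: (0×3600 + 20×60 + 26) × 60 + 16 = 73576.
Real time: 73576 / (60) = 18394/15 s.
Target frame: (18394/15) × (24000/1001) = 29430400/1001 ≈ 29400.999 → 29401.

frame 29401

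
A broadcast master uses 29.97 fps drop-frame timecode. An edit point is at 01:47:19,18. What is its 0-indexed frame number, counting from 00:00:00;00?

Complete 10-minute blocks: 10, each 17982 frames → 179820.
Remaining 7 whole minutes in the current block: 1800 + 6 × 1798 = 12588 frames.
Within the current minute: 19 × 30 + 18 − 2 = 586 (labels ;00/;01 skipped at this minute). Total = 179820 + 12588 + 586 = 192994.

192994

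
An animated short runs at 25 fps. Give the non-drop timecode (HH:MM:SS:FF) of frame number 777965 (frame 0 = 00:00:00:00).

777965 ÷ 25 = 31118 full seconds, remainder 15 frames.
31118 s = 8 h 38 min 38 s.
Timecode: 08:38:38:15.

08:38:38:15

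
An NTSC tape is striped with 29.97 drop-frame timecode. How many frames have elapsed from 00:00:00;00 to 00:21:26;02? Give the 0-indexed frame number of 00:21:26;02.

38544

As if non-drop at 30 labels/s: (0 × 3600 + 21 × 60 + 26) × 30 + 2 = 38582.
Minute boundaries passed: 21; those not divisible by 10: 21 − 2 = 19; dropped labels = 2 × 19 = 38.
Actual frame index = 38582 − 38 = 38544.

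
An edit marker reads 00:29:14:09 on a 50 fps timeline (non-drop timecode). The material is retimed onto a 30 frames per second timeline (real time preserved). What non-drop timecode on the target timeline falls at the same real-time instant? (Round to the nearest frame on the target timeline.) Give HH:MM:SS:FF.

00:29:14:05

Source frame index: (0×3600 + 29×60 + 14) × 50 + 9 = 87709.
Real time: 87709 / (50) = 87709/50 s.
Target frame: (87709/50) × (30) = 263127/5 ≈ 52625.400 → 52625.
At 30 labels/s: frame 52625 → 00:29:14:05.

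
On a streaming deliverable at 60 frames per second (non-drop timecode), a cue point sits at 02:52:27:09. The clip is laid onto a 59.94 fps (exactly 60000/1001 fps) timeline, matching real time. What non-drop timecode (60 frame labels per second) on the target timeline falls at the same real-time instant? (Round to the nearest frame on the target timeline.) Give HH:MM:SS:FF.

Source frame index: (2×3600 + 52×60 + 27) × 60 + 9 = 620829.
Real time: 620829 / (60) = 206943/20 s.
Target frame: (206943/20) × (60000/1001) = 56439000/91 ≈ 620208.791 → 620209.
At 60 labels/s: frame 620209 → 02:52:16:49.

02:52:16:49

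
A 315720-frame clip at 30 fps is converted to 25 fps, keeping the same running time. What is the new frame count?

Frames at target rate = 315720 × (25) / (30) = 263100.

263100 frames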